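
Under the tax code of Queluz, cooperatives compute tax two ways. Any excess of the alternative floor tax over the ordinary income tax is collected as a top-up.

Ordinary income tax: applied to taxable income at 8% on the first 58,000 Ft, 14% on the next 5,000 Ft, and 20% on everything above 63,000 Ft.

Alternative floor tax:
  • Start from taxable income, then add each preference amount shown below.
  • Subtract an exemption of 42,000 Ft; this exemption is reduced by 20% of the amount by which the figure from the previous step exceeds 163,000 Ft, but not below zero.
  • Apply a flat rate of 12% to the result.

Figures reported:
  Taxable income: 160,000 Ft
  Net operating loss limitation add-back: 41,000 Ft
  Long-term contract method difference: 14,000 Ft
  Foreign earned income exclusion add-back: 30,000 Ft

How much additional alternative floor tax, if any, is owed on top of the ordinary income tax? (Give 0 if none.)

Alternative floor tax:
  Adjusted income: 160,000 Ft + 41,000 Ft + 14,000 Ft + 30,000 Ft = 245,000 Ft
  Exemption: 42,000 Ft − 20% × (245,000 Ft − 163,000 Ft) = 42,000 Ft − 16,400 Ft = 25,600 Ft
  Base: 245,000 Ft − 25,600 Ft = 219,400 Ft
  219,400 Ft × 12% = 26,328 Ft

Ordinary income tax:
  58,000 Ft × 8% = 4,640 Ft
  5,000 Ft × 14% = 700 Ft
  97,000 Ft × 20% = 19,400 Ft
  → 24,740 Ft

Excess of alternative floor tax over ordinary income tax: 26,328 Ft − 24,740 Ft = 1,588 Ft.

1,588 Ft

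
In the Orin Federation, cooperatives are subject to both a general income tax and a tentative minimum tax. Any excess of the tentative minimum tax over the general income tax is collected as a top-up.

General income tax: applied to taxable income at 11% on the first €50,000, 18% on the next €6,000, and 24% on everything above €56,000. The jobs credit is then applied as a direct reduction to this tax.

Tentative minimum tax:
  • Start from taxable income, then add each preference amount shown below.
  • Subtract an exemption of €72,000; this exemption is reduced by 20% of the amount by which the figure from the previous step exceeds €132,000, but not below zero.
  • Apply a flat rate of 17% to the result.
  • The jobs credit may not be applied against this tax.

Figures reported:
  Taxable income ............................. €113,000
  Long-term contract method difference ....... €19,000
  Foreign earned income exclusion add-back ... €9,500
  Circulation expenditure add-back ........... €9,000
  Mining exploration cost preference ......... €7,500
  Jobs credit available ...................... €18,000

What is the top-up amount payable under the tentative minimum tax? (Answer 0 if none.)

General income tax:
  €50,000 × 11% = €5,500
  €6,000 × 18% = €1,080
  €57,000 × 24% = €13,680
  → €20,260
  Less jobs credit €18,000 → €2,260

Tentative minimum tax:
  Adjusted income: €113,000 + €19,000 + €9,500 + €9,000 + €7,500 = €158,000
  Exemption: €72,000 − 20% × (€158,000 − €132,000) = €72,000 − €5,200 = €66,800
  Base: €158,000 − €66,800 = €91,200
  €91,200 × 17% = €15,504

Excess of tentative minimum tax over general income tax: €15,504 − €2,260 = €13,244.

€13,244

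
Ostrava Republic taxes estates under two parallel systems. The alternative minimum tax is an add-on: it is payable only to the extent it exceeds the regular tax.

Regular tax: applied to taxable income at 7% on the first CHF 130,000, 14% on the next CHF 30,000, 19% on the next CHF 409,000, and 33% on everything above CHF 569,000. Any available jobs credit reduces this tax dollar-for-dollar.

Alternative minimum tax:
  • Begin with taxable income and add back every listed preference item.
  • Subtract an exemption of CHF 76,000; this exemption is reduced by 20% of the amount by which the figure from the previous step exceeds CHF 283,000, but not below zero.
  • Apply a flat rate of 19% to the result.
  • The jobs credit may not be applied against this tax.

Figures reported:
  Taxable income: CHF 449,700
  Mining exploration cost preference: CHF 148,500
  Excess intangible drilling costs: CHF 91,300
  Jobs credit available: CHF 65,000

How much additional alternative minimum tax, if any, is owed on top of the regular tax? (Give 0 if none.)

CHF 127,662

Alternative minimum tax:
  Adjusted income: CHF 449,700 + CHF 148,500 + CHF 91,300 = CHF 689,500
  Exemption: 20% × (CHF 689,500 − CHF 283,000) = CHF 81,300 ≥ CHF 76,000, so the exemption is fully phased out
  Base: CHF 689,500 − CHF 0 = CHF 689,500
  CHF 689,500 × 19% = CHF 131,005

Regular tax:
  CHF 130,000 × 7% = CHF 9,100
  CHF 30,000 × 14% = CHF 4,200
  CHF 289,700 × 19% = CHF 55,043
  → CHF 68,343
  Less jobs credit CHF 65,000 → CHF 3,343

Excess of alternative minimum tax over regular tax: CHF 131,005 − CHF 3,343 = CHF 127,662.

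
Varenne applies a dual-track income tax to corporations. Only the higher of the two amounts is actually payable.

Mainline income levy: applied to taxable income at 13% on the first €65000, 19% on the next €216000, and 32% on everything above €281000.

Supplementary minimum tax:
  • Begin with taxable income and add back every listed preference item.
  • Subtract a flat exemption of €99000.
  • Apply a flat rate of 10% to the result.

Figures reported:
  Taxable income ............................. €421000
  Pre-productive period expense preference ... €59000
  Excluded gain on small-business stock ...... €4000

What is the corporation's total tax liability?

€94290

Supplementary minimum tax:
  Adjusted income: €421000 + €59000 + €4000 = €484000
  Less exemption €99000 → base €385000
  €385000 × 10% = €38500

Mainline income levy:
  €65000 × 13% = €8450
  €216000 × 19% = €41040
  €140000 × 32% = €44800
  → €94290

€94290 > €38500, so the mainline income levy governs.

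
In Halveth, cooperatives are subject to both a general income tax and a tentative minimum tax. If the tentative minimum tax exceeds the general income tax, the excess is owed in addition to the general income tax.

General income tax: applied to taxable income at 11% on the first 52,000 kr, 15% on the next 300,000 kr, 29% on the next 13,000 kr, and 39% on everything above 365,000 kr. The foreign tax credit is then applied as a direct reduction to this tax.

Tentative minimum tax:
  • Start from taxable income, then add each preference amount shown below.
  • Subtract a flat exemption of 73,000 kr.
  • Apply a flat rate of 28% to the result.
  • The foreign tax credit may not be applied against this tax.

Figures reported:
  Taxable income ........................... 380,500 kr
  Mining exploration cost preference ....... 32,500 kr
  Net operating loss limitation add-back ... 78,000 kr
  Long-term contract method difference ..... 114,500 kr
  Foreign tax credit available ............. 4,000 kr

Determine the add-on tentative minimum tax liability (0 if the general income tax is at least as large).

General income tax:
  52,000 kr × 11% = 5,720 kr
  300,000 kr × 15% = 45,000 kr
  13,000 kr × 29% = 3,770 kr
  15,500 kr × 39% = 6,045 kr
  → 60,535 kr
  Less foreign tax credit 4,000 kr → 56,535 kr

Tentative minimum tax:
  Adjusted income: 380,500 kr + 32,500 kr + 78,000 kr + 114,500 kr = 605,500 kr
  Less exemption 73,000 kr → base 532,500 kr
  532,500 kr × 28% = 149,100 kr

Excess of tentative minimum tax over general income tax: 149,100 kr − 56,535 kr = 92,565 kr.

92,565 kr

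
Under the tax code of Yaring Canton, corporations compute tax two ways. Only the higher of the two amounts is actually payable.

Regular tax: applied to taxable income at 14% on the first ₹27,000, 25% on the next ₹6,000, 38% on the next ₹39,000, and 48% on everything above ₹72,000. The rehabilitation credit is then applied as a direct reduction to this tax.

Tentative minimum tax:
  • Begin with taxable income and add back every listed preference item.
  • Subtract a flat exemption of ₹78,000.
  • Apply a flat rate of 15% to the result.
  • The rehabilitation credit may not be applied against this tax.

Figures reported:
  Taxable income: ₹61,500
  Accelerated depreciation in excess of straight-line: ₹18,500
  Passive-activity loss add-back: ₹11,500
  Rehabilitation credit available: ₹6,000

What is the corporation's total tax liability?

₹10,110

Tentative minimum tax:
  Adjusted income: ₹61,500 + ₹18,500 + ₹11,500 = ₹91,500
  Less exemption ₹78,000 → base ₹13,500
  ₹13,500 × 15% = ₹2,025

Regular tax:
  ₹27,000 × 14% = ₹3,780
  ₹6,000 × 25% = ₹1,500
  ₹28,500 × 38% = ₹10,830
  → ₹16,110
  Less rehabilitation credit ₹6,000 → ₹10,110

₹10,110 > ₹2,025, so the regular tax governs.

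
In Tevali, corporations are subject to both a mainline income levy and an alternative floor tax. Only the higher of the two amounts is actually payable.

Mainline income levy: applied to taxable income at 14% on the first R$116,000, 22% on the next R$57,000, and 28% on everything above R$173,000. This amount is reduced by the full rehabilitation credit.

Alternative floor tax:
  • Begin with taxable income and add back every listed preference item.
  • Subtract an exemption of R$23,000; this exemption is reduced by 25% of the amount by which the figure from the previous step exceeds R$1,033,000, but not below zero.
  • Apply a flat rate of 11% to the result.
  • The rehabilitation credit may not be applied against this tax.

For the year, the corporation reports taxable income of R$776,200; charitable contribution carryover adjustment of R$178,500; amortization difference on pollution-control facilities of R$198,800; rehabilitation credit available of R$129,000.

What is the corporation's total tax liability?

R$126,885

Mainline income levy:
  R$116,000 × 14% = R$16,240
  R$57,000 × 22% = R$12,540
  R$603,200 × 28% = R$168,896
  → R$197,676
  Less rehabilitation credit R$129,000 → R$68,676

Alternative floor tax:
  Adjusted income: R$776,200 + R$178,500 + R$198,800 = R$1,153,500
  Exemption: 25% × (R$1,153,500 − R$1,033,000) = R$30,125 ≥ R$23,000, so the exemption is fully phased out
  Base: R$1,153,500 − R$0 = R$1,153,500
  R$1,153,500 × 11% = R$126,885

R$126,885 > R$68,676, so the alternative floor tax is the binding amount.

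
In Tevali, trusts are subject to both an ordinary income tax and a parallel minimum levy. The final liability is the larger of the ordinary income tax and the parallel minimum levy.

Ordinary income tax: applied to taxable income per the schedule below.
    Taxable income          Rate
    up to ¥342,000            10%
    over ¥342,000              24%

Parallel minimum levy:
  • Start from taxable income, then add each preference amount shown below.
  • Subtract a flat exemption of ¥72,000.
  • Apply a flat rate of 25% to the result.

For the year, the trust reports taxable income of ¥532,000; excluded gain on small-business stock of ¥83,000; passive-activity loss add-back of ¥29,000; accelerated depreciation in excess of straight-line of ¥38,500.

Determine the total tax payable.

Ordinary income tax:
  ¥342,000 × 10% = ¥34,200
  ¥190,000 × 24% = ¥45,600
  → ¥79,800

Parallel minimum levy:
  Adjusted income: ¥532,000 + ¥83,000 + ¥29,000 + ¥38,500 = ¥682,500
  Less exemption ¥72,000 → base ¥610,500
  ¥610,500 × 25% = ¥152,625

¥152,625 > ¥79,800, so the parallel minimum levy is the binding amount.

¥152,625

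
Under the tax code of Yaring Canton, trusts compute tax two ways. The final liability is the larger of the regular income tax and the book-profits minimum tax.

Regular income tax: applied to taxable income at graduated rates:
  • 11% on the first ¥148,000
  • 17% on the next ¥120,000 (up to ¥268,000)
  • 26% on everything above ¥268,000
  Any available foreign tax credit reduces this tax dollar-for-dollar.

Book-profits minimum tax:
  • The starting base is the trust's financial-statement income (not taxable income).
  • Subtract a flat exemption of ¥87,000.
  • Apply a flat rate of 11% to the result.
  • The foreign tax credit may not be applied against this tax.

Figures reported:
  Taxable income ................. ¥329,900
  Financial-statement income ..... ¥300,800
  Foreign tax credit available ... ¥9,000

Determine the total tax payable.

¥43,774

Book-profits minimum tax:
  Base (financial-statement income): ¥300,800
  Less exemption ¥87,000 → base ¥213,800
  ¥213,800 × 11% = ¥23,518

Regular income tax:
  ¥148,000 × 11% = ¥16,280
  ¥120,000 × 17% = ¥20,400
  ¥61,900 × 26% = ¥16,094
  → ¥52,774
  Less foreign tax credit ¥9,000 → ¥43,774

¥43,774 > ¥23,518, so the regular income tax governs.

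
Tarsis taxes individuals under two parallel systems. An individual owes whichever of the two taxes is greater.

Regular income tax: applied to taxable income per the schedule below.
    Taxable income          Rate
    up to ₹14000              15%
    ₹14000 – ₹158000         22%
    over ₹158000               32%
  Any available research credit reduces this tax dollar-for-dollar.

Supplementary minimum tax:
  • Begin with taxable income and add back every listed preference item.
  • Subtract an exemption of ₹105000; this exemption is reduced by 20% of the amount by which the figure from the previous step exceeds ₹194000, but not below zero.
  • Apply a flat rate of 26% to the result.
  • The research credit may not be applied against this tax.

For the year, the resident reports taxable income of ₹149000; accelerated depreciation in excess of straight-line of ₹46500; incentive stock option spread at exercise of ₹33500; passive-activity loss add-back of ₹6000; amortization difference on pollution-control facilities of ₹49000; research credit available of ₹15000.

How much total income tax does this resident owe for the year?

Regular income tax:
  ₹14000 × 15% = ₹2100
  ₹135000 × 22% = ₹29700
  → ₹31800
  Less research credit ₹15000 → ₹16800

Supplementary minimum tax:
  Adjusted income: ₹149000 + ₹46500 + ₹33500 + ₹6000 + ₹49000 = ₹284000
  Exemption: ₹105000 − 20% × (₹284000 − ₹194000) = ₹105000 − ₹18000 = ₹87000
  Base: ₹284000 − ₹87000 = ₹197000
  ₹197000 × 26% = ₹51220

₹51220 > ₹16800, so the supplementary minimum tax is the binding amount.

₹51220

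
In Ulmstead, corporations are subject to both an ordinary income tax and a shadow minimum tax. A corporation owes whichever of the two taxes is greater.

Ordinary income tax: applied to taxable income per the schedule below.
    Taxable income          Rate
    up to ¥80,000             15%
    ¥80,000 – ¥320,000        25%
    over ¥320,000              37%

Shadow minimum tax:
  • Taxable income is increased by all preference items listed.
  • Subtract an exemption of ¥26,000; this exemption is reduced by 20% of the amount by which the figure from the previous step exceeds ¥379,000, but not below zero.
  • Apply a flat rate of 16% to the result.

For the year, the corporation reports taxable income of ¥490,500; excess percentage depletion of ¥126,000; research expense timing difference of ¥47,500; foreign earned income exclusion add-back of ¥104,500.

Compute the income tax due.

Ordinary income tax:
  ¥80,000 × 15% = ¥12,000
  ¥240,000 × 25% = ¥60,000
  ¥170,500 × 37% = ¥63,085
  → ¥135,085

Shadow minimum tax:
  Adjusted income: ¥490,500 + ¥126,000 + ¥47,500 + ¥104,500 = ¥768,500
  Exemption: 20% × (¥768,500 − ¥379,000) = ¥77,900 ≥ ¥26,000, so the exemption is fully phased out
  Base: ¥768,500 − ¥0 = ¥768,500
  ¥768,500 × 16% = ¥122,960

¥135,085 > ¥122,960, so the ordinary income tax governs.

¥135,085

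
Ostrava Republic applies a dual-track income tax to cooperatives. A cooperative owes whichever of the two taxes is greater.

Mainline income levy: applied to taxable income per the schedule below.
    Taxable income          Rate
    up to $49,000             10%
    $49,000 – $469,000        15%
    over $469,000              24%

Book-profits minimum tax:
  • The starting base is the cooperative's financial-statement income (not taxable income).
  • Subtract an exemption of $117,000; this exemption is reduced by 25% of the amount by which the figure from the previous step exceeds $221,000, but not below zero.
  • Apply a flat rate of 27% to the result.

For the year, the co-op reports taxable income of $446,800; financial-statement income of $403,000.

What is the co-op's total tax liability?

$89,505

Mainline income levy:
  $49,000 × 10% = $4,900
  $397,800 × 15% = $59,670
  → $64,570

Book-profits minimum tax:
  Base (financial-statement income): $403,000
  Exemption: $117,000 − 25% × ($403,000 − $221,000) = $117,000 − $45,500 = $71,500
  Base: $403,000 − $71,500 = $331,500
  $331,500 × 27% = $89,505

$89,505 > $64,570, so the book-profits minimum tax is the binding amount.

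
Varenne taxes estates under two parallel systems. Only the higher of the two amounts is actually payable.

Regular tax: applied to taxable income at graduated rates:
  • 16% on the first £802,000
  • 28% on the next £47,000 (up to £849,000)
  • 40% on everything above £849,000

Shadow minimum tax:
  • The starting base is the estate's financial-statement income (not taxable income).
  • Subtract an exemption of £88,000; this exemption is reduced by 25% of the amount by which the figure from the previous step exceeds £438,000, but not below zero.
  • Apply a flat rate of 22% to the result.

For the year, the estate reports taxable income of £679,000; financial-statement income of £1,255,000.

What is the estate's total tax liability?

£276,100

Shadow minimum tax:
  Base (financial-statement income): £1,255,000
  Exemption: 25% × (£1,255,000 − £438,000) = £204,250 ≥ £88,000, so the exemption is fully phased out
  Base: £1,255,000 − £0 = £1,255,000
  £1,255,000 × 22% = £276,100

Regular tax:
  £679,000 × 16% = £108,640

£276,100 > £108,640, so the shadow minimum tax is the binding amount.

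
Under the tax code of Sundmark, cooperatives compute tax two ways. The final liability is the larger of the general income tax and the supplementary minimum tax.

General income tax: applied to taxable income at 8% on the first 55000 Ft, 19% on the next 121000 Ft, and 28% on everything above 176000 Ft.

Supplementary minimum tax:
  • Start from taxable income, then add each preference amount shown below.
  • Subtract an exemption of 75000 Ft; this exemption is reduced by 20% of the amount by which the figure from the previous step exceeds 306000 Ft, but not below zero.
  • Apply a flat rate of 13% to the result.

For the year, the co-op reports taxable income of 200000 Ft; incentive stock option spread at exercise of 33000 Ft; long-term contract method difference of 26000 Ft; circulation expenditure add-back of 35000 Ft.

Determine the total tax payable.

34110 Ft

General income tax:
  55000 Ft × 8% = 4400 Ft
  121000 Ft × 19% = 22990 Ft
  24000 Ft × 28% = 6720 Ft
  → 34110 Ft

Supplementary minimum tax:
  Adjusted income: 200000 Ft + 33000 Ft + 26000 Ft + 35000 Ft = 294000 Ft
  Exemption: 294000 Ft ≤ 306000 Ft, so full 75000 Ft applies
  Base: 294000 Ft − 75000 Ft = 219000 Ft
  219000 Ft × 13% = 28470 Ft

34110 Ft > 28470 Ft, so the general income tax governs.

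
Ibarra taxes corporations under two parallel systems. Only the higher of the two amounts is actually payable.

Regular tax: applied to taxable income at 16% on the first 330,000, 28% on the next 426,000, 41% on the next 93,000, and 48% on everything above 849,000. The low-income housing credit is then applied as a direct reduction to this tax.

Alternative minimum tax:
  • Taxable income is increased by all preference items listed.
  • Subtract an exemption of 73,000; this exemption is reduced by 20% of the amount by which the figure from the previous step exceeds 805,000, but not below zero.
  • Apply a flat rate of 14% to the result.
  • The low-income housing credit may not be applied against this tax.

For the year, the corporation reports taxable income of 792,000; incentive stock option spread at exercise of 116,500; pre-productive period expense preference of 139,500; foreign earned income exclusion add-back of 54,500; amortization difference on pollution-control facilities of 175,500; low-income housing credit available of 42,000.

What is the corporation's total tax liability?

178,920

Alternative minimum tax:
  Adjusted income: 792,000 + 116,500 + 139,500 + 54,500 + 175,500 = 1,278,000
  Exemption: 20% × (1,278,000 − 805,000) = 94,600 ≥ 73,000, so the exemption is fully phased out
  Base: 1,278,000 − 0 = 1,278,000
  1,278,000 × 14% = 178,920

Regular tax:
  330,000 × 16% = 52,800
  426,000 × 28% = 119,280
  36,000 × 41% = 14,760
  → 186,840
  Less low-income housing credit 42,000 → 144,840

178,920 > 144,840, so the alternative minimum tax is the binding amount.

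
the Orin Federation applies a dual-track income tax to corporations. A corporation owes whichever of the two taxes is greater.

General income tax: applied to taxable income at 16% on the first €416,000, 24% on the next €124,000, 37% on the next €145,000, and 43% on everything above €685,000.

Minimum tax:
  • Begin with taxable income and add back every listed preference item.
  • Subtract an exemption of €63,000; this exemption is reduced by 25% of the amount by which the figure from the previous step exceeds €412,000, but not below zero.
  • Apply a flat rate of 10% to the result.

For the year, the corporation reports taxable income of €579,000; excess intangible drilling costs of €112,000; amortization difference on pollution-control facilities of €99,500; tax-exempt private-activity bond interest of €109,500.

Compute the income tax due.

€110,750

General income tax:
  €416,000 × 16% = €66,560
  €124,000 × 24% = €29,760
  €39,000 × 37% = €14,430
  → €110,750

Minimum tax:
  Adjusted income: €579,000 + €112,000 + €99,500 + €109,500 = €900,000
  Exemption: 25% × (€900,000 − €412,000) = €122,000 ≥ €63,000, so the exemption is fully phased out
  Base: €900,000 − €0 = €900,000
  €900,000 × 10% = €90,000

€110,750 > €90,000, so the general income tax governs.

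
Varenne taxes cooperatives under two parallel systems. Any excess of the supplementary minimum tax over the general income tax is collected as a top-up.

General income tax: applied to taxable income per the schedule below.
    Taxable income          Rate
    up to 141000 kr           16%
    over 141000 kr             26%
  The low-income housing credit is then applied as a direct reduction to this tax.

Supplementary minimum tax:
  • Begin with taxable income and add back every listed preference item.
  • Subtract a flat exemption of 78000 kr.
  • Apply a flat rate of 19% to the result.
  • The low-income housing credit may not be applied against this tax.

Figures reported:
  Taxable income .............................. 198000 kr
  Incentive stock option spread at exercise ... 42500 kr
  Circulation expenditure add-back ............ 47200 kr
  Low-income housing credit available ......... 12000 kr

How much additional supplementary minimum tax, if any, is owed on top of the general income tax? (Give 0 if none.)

14463 kr

General income tax:
  141000 kr × 16% = 22560 kr
  57000 kr × 26% = 14820 kr
  → 37380 kr
  Less low-income housing credit 12000 kr → 25380 kr

Supplementary minimum tax:
  Adjusted income: 198000 kr + 42500 kr + 47200 kr = 287700 kr
  Less exemption 78000 kr → base 209700 kr
  209700 kr × 19% = 39843 kr

Excess of supplementary minimum tax over general income tax: 39843 kr − 25380 kr = 14463 kr.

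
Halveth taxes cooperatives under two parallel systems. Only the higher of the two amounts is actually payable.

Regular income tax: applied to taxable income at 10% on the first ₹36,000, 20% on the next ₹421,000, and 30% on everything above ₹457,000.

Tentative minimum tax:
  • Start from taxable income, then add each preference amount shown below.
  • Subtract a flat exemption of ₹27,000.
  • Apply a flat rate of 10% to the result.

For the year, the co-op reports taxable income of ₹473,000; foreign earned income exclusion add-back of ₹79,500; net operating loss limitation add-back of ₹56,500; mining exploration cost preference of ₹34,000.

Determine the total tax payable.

Regular income tax:
  ₹36,000 × 10% = ₹3,600
  ₹421,000 × 20% = ₹84,200
  ₹16,000 × 30% = ₹4,800
  → ₹92,600

Tentative minimum tax:
  Adjusted income: ₹473,000 + ₹79,500 + ₹56,500 + ₹34,000 = ₹643,000
  Less exemption ₹27,000 → base ₹616,000
  ₹616,000 × 10% = ₹61,600

₹92,600 > ₹61,600, so the regular income tax governs.

₹92,600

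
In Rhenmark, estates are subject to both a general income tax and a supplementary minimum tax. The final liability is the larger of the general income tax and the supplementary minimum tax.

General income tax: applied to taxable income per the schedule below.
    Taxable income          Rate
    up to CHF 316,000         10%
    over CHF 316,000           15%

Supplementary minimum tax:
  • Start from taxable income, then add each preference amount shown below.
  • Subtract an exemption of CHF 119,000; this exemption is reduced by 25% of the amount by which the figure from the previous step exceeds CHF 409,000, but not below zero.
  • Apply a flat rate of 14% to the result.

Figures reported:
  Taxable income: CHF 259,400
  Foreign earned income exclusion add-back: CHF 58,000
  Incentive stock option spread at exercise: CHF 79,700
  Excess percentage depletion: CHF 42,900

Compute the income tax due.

General income tax:
  CHF 259,400 × 10% = CHF 25,940

Supplementary minimum tax:
  Adjusted income: CHF 259,400 + CHF 58,000 + CHF 79,700 + CHF 42,900 = CHF 440,000
  Exemption: CHF 119,000 − 25% × (CHF 440,000 − CHF 409,000) = CHF 119,000 − CHF 7,750 = CHF 111,250
  Base: CHF 440,000 − CHF 111,250 = CHF 328,750
  CHF 328,750 × 14% = CHF 46,025

CHF 46,025 > CHF 25,940, so the supplementary minimum tax is the binding amount.

CHF 46,025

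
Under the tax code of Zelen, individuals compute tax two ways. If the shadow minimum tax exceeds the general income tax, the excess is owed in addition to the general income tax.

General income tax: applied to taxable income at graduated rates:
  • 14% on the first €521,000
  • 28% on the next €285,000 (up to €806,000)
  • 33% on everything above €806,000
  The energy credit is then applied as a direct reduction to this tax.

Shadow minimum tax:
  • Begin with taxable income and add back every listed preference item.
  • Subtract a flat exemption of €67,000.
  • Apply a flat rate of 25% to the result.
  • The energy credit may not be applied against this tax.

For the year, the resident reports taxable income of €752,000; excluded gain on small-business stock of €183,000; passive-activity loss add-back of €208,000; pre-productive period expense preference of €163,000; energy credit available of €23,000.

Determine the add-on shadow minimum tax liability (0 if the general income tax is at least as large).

Shadow minimum tax:
  Adjusted income: €752,000 + €183,000 + €208,000 + €163,000 = €1,306,000
  Less exemption €67,000 → base €1,239,000
  €1,239,000 × 25% = €309,750

General income tax:
  €521,000 × 14% = €72,940
  €231,000 × 28% = €64,680
  → €137,620
  Less energy credit €23,000 → €114,620

Excess of shadow minimum tax over general income tax: €309,750 − €114,620 = €195,130.

€195,130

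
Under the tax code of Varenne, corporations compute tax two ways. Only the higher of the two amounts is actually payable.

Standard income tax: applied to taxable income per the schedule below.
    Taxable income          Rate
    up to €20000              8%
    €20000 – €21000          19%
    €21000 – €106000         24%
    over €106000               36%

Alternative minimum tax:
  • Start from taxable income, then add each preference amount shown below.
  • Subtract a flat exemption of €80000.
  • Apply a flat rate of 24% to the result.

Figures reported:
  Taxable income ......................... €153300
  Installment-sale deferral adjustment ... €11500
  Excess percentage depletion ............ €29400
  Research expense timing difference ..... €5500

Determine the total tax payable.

Alternative minimum tax:
  Adjusted income: €153300 + €11500 + €29400 + €5500 = €199700
  Less exemption €80000 → base €119700
  €119700 × 24% = €28728

Standard income tax:
  €20000 × 8% = €1600
  €1000 × 19% = €190
  €85000 × 24% = €20400
  €47300 × 36% = €17028
  → €39218

€39218 > €28728, so the standard income tax governs.

€39218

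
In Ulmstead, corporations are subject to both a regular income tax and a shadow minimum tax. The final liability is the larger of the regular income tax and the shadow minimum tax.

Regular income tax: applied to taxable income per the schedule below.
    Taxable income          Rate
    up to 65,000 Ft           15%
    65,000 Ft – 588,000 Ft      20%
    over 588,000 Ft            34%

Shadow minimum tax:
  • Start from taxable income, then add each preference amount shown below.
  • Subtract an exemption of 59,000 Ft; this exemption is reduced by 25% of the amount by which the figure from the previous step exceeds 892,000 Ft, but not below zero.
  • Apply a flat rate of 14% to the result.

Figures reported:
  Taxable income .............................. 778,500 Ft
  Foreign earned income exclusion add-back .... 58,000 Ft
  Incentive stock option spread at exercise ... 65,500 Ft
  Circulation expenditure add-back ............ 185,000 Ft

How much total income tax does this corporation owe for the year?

Shadow minimum tax:
  Adjusted income: 778,500 Ft + 58,000 Ft + 65,500 Ft + 185,000 Ft = 1,087,000 Ft
  Exemption: 59,000 Ft − 25% × (1,087,000 Ft − 892,000 Ft) = 59,000 Ft − 48,750 Ft = 10,250 Ft
  Base: 1,087,000 Ft − 10,250 Ft = 1,076,750 Ft
  1,076,750 Ft × 14% = 150,745 Ft

Regular income tax:
  65,000 Ft × 15% = 9,750 Ft
  523,000 Ft × 20% = 104,600 Ft
  190,500 Ft × 34% = 64,770 Ft
  → 179,120 Ft

179,120 Ft > 150,745 Ft, so the regular income tax governs.

179,120 Ft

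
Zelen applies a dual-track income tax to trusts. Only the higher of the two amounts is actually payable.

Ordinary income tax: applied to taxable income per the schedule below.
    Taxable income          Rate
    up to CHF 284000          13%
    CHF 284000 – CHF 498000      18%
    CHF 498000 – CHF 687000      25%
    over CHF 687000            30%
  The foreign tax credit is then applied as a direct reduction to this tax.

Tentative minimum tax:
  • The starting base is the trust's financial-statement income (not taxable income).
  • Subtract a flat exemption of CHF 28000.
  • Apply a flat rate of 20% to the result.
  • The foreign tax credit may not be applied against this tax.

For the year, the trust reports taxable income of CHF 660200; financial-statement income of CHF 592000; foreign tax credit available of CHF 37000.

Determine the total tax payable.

Ordinary income tax:
  CHF 284000 × 13% = CHF 36920
  CHF 214000 × 18% = CHF 38520
  CHF 162200 × 25% = CHF 40550
  → CHF 115990
  Less foreign tax credit CHF 37000 → CHF 78990

Tentative minimum tax:
  Base (financial-statement income): CHF 592000
  Less exemption CHF 28000 → base CHF 564000
  CHF 564000 × 20% = CHF 112800

CHF 112800 > CHF 78990, so the tentative minimum tax is the binding amount.

CHF 112800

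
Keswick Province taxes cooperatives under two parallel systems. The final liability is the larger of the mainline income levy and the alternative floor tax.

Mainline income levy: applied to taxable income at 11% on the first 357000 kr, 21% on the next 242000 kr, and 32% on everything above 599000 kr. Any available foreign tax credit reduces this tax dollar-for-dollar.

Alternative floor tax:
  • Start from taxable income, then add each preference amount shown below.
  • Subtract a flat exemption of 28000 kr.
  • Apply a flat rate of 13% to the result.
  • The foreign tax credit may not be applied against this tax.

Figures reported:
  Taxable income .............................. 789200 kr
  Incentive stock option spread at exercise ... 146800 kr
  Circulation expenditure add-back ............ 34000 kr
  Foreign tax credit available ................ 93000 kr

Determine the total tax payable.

122460 kr

Alternative floor tax:
  Adjusted income: 789200 kr + 146800 kr + 34000 kr = 970000 kr
  Less exemption 28000 kr → base 942000 kr
  942000 kr × 13% = 122460 kr

Mainline income levy:
  357000 kr × 11% = 39270 kr
  242000 kr × 21% = 50820 kr
  190200 kr × 32% = 60864 kr
  → 150954 kr
  Less foreign tax credit 93000 kr → 57954 kr

122460 kr > 57954 kr, so the alternative floor tax is the binding amount.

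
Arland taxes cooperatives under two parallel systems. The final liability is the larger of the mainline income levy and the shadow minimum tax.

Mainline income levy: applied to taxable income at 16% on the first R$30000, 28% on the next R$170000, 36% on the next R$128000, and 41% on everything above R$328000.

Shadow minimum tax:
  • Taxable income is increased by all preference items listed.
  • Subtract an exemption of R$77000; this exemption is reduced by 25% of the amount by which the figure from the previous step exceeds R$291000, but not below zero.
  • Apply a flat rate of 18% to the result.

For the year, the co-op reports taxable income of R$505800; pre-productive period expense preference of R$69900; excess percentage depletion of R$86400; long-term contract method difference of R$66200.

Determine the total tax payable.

Mainline income levy:
  R$30000 × 16% = R$4800
  R$170000 × 28% = R$47600
  R$128000 × 36% = R$46080
  R$177800 × 41% = R$72898
  → R$171378

Shadow minimum tax:
  Adjusted income: R$505800 + R$69900 + R$86400 + R$66200 = R$728300
  Exemption: 25% × (R$728300 − R$291000) = R$109325 ≥ R$77000, so the exemption is fully phased out
  Base: R$728300 − R$0 = R$728300
  R$728300 × 18% = R$131094

R$171378 > R$131094, so the mainline income levy governs.

R$171378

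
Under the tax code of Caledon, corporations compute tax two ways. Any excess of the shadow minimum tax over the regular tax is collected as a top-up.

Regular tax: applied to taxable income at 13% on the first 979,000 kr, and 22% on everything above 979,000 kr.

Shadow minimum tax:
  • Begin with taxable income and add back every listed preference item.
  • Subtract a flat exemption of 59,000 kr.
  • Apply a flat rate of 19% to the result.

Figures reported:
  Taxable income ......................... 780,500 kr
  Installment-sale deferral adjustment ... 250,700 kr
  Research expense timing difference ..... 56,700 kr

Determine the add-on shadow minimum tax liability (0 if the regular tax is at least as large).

94,026 kr

Shadow minimum tax:
  Adjusted income: 780,500 kr + 250,700 kr + 56,700 kr = 1,087,900 kr
  Less exemption 59,000 kr → base 1,028,900 kr
  1,028,900 kr × 19% = 195,491 kr

Regular tax:
  780,500 kr × 13% = 101,465 kr

Excess of shadow minimum tax over regular tax: 195,491 kr − 101,465 kr = 94,026 kr.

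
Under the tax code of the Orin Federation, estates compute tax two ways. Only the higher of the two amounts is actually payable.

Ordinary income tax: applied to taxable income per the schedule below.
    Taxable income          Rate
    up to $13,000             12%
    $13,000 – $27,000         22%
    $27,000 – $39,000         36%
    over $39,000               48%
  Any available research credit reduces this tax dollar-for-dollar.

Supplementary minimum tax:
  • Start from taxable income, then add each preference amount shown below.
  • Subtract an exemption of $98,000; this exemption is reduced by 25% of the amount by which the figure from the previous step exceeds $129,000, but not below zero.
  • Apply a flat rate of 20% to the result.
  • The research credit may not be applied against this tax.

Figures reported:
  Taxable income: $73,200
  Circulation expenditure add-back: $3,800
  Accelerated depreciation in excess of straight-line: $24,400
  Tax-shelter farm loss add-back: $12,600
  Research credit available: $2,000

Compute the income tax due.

Supplementary minimum tax:
  Adjusted income: $73,200 + $3,800 + $24,400 + $12,600 = $114,000
  Exemption: $114,000 ≤ $129,000, so full $98,000 applies
  Base: $114,000 − $98,000 = $16,000
  $16,000 × 20% = $3,200

Ordinary income tax:
  $13,000 × 12% = $1,560
  $14,000 × 22% = $3,080
  $12,000 × 36% = $4,320
  $34,200 × 48% = $16,416
  → $25,376
  Less research credit $2,000 → $23,376

$23,376 > $3,200, so the ordinary income tax governs.

$23,376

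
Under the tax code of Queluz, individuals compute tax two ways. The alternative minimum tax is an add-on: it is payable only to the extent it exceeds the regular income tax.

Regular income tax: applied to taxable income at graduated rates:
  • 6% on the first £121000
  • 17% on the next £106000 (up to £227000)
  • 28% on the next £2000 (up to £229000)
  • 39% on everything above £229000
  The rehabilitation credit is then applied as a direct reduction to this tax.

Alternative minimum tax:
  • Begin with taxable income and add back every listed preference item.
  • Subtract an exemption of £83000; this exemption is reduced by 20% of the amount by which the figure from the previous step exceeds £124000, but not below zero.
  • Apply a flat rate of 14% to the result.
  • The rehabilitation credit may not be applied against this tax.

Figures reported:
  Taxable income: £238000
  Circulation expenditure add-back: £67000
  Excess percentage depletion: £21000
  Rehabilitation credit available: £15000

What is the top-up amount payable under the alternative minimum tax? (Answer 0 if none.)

£25326

Regular income tax:
  £121000 × 6% = £7260
  £106000 × 17% = £18020
  £2000 × 28% = £560
  £9000 × 39% = £3510
  → £29350
  Less rehabilitation credit £15000 → £14350

Alternative minimum tax:
  Adjusted income: £238000 + £67000 + £21000 = £326000
  Exemption: £83000 − 20% × (£326000 − £124000) = £83000 − £40400 = £42600
  Base: £326000 − £42600 = £283400
  £283400 × 14% = £39676

Excess of alternative minimum tax over regular income tax: £39676 − £14350 = £25326.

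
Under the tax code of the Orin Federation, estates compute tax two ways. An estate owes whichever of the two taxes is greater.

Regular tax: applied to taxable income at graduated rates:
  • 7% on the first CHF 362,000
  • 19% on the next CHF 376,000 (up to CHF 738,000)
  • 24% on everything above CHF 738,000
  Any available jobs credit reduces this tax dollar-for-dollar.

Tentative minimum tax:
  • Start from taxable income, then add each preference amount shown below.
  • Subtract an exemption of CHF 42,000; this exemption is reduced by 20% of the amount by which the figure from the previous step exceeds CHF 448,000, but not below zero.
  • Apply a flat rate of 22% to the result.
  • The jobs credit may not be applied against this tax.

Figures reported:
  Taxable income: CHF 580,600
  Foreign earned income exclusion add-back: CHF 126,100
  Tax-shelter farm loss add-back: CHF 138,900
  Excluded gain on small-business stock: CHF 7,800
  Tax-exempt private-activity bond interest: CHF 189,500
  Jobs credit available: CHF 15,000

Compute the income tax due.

CHF 229,438

Tentative minimum tax:
  Adjusted income: CHF 580,600 + CHF 126,100 + CHF 138,900 + CHF 7,800 + CHF 189,500 = CHF 1,042,900
  Exemption: 20% × (CHF 1,042,900 − CHF 448,000) = CHF 118,980 ≥ CHF 42,000, so the exemption is fully phased out
  Base: CHF 1,042,900 − CHF 0 = CHF 1,042,900
  CHF 1,042,900 × 22% = CHF 229,438

Regular tax:
  CHF 362,000 × 7% = CHF 25,340
  CHF 218,600 × 19% = CHF 41,534
  → CHF 66,874
  Less jobs credit CHF 15,000 → CHF 51,874

CHF 229,438 > CHF 51,874, so the tentative minimum tax is the binding amount.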